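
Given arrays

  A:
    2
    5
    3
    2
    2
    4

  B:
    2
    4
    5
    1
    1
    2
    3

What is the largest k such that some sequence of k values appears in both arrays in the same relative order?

3

Taking 2 [1,1]; then 5 [2,3]; then 3 [3,7] gives a common subsequence of length 3. dp[6][7] = 3 confirms this is the maximum.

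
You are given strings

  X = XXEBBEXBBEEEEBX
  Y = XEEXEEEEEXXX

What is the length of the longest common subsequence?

Pick X at X[2]=Y[1], then E at X[3]=Y[2], then E at X[6]=Y[3], then X at X[7]=Y[4], then E at X[10]=Y[6], then E at X[11]=Y[7], then E at X[12]=Y[8], then E at X[13]=Y[9], then X at X[15]=Y[12]; all 9 characters appear in both, in order. dp[15][12] = 9 confirms this is the maximum.

9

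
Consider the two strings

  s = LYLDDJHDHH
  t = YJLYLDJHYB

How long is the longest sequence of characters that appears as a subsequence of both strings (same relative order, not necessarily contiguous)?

6

One common subsequence of length 6: L at s[1]=t[3], then Y at s[2]=t[4], then L at s[3]=t[5], then D at s[5]=t[6], then J at s[6]=t[7], then H at s[7]=t[8]. Since dp[10][10] = 6, nothing longer is possible.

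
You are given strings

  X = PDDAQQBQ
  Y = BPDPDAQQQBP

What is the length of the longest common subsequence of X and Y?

Let dp[i][j] be the LCS length of the first i characters of X and the first j characters of Y. dp[i][j] = dp[i-1][j-1]+1 when the i-th and j-th characters match, else max(dp[i-1][j], dp[i][j-1]).
    ·  B  P  D  P  D  A  Q  Q  Q  B  P
 ·  0  0  0  0  0  0  0  0  0  0  0  0
 P  0  0  1  1  1  1  1  1  1  1  1  1
 D  0  0  1  2  2  2  2  2  2  2  2  2
 D  0  0  1  2  2  3  3  3  3  3  3  3
 A  0  0  1  2  2  3  4  4  4  4  4  4
 Q  0  0  1  2  2  3  4  5  5  5  5  5
 Q  0  0  1  2  2  3  4  5  6  6  6  6
 B  0  1  1  2  2  3  4  5  6  6  7  7
 Q  0  1  1  2  2  3  4  5  6  7  7  7
dp[8][11] = 7. One LCS (by backtracking along matches): PDDAQQB.

7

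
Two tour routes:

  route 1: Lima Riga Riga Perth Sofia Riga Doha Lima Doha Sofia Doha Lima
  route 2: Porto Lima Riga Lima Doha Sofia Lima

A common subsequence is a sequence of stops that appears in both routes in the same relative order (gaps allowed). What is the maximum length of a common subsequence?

One common subsequence of length 6: Lima [1,2]; then Riga [6,3]; then Lima [8,4]; then Doha [9,5]; then Sofia [10,6]; then Lima [12,7]. Since dp[12][7] = 6, nothing longer is possible.

6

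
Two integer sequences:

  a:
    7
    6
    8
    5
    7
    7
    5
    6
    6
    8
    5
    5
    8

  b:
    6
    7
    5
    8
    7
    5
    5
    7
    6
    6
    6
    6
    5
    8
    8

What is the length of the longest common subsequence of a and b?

8

Pick 7 at a[1]=b[2], then 8 at a[3]=b[4], then 5 at a[4]=b[7], then 7 at a[5]=b[8], then 6 at a[8]=b[11], then 6 at a[9]=b[12], then 8 at a[10]=b[14], then 8 at a[13]=b[15]; all 8 values appear in both, in order, and the DP table's final entry dp[13][15] is also 8, so no common subsequence is longer.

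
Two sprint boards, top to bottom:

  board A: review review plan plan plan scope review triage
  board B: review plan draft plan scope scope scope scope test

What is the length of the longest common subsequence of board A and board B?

4

One common subsequence of length 4: review [2,1], then plan [3,2], then plan [4,4], then scope [6,8]. dp[8][9] = 4 confirms this is the maximum.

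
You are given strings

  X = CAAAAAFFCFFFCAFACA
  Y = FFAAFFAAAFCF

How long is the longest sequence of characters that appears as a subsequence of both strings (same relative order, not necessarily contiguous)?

One common subsequence of length 8: A [2,3] → A [3,4] → A [4,7] → A [5,8] → A [6,9] → F [12,10] → C [13,11] → F [15,12]. The LCS DP gives dp[18][12] = 8, so this is optimal.

8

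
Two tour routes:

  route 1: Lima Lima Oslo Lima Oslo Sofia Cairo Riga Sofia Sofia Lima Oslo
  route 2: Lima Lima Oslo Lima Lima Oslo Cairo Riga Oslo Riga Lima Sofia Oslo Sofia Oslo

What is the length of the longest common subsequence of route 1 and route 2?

Pick Lima [1,1], then Lima [2,2], then Oslo [3,3], then Lima [4,5], then Oslo [5,6], then Cairo [7,7], then Riga [8,10], then Sofia [9,12], then Sofia [10,14], then Oslo [12,15]; all 10 stops appear in both, in order. The LCS DP gives dp[12][15] = 10, so this is optimal.

10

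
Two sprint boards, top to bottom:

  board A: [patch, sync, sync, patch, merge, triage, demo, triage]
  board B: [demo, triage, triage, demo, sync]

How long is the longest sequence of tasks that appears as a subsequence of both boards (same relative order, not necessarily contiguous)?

Match triage at board A[6]=board B[3] → demo at board A[7]=board B[4] — 2 tasks in the same relative order in both. dp[8][5] = 2 confirms this is the maximum.

2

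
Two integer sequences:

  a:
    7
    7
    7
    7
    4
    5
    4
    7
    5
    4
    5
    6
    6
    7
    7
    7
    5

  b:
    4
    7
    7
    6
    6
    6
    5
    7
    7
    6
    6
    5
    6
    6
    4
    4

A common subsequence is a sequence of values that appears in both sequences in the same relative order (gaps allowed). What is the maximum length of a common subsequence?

7

Taking 7 [1,2], 7 [2,3], 7 [3,8], 7 [4,9], 5 [6,12], 4 [7,15], 4 [10,16] gives a common subsequence of length 7. The LCS DP gives dp[17][16] = 7, so this is optimal.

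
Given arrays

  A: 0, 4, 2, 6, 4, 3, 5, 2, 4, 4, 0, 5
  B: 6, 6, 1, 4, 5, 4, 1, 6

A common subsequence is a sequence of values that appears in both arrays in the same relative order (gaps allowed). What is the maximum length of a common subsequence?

Let dp[i][j] be the LCS length of the first i values of A and the first j values of B. dp[i][j] = dp[i-1][j-1]+1 when the i-th and j-th values match, else max(dp[i-1][j], dp[i][j-1]).
    ·  6  6  1  4  5  4  1  6
 ·  0  0  0  0  0  0  0  0  0
 0  0  0  0  0  0  0  0  0  0
 4  0  0  0  0  1  1  1  1  1
 2  0  0  0  0  1  1  1  1  1
 6  0  1  1  1  1  1  1  1  2
 4  0  1  1  1  2  2  2  2  2
 3  0  1  1  1  2  2  2  2  2
 5  0  1  1  1  2  3  3  3  3
 2  0  1  1  1  2  3  3  3  3
 4  0  1  1  1  2  3  4  4  4
 4  0  1  1  1  2  3  4  4  4
 0  0  1  1  1  2  3  4  4  4
 5  0  1  1  1  2  3  4  4  4
dp[12][8] = 4. One LCS (by backtracking along matches): 6, 4, 5, 4.

4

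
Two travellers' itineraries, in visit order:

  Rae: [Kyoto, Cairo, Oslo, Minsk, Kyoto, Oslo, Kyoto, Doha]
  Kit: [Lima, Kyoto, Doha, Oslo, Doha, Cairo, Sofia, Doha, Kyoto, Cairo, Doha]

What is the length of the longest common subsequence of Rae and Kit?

4

Pick Kyoto at Rae[1]=Kit[2], Cairo at Rae[2]=Kit[6], Kyoto at Rae[5]=Kit[9], Doha at Rae[8]=Kit[11]; all 4 stops appear in both, in order, and the DP table's final entry dp[8][11] is also 4, so no common subsequence is longer.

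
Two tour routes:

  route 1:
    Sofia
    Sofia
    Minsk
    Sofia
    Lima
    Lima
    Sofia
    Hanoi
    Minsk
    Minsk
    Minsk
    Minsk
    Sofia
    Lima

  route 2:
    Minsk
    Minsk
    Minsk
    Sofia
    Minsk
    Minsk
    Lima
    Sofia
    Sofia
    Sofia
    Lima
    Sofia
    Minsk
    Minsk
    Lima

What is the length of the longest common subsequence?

8

One common subsequence of length 8: Sofia [1,8], Sofia [2,9], Sofia [4,10], Lima [6,11], Sofia [7,12], Minsk [11,13], Minsk [12,14], Lima [14,15], and the DP table's final entry dp[14][15] is also 8, so no common subsequence is longer.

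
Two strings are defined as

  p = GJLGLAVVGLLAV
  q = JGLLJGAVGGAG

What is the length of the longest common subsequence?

Pick G at p[1]=q[2], then J at p[2]=q[5], then G at p[4]=q[6], then A at p[6]=q[7], then V at p[7]=q[8], then G at p[9]=q[10], then A at p[12]=q[11]; all 7 characters appear in both, in order. dp[13][12] = 7 confirms this is the maximum.

7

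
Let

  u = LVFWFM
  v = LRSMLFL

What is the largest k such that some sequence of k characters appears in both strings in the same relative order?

2

Let dp[i][j] be the LCS length of the first i characters of u and the first j characters of v. dp[i][j] = dp[i-1][j-1]+1 when the i-th and j-th characters match, else max(dp[i-1][j], dp[i][j-1]).
    ·  L  R  S  M  L  F  L
 ·  0  0  0  0  0  0  0  0
 L  0  1  1  1  1  1  1  1
 V  0  1  1  1  1  1  1  1
 F  0  1  1  1  1  1  2  2
 W  0  1  1  1  1  1  2  2
 F  0  1  1  1  1  1  2  2
 M  0  1  1  1  2  2  2  2
dp[6][7] = 2. One LCS (by backtracking along matches): LF.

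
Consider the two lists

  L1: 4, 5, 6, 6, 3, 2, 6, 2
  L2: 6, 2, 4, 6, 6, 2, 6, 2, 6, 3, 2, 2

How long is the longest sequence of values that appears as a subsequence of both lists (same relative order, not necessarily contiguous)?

One common subsequence of length 6: 4 (L1 #1, L2 #3); then 6 (L1 #3, L2 #7); then 6 (L1 #4, L2 #9); then 3 (L1 #5, L2 #10); then 2 (L1 #6, L2 #11); then 2 (L1 #8, L2 #12). The LCS DP gives dp[8][12] = 6, so this is optimal.

6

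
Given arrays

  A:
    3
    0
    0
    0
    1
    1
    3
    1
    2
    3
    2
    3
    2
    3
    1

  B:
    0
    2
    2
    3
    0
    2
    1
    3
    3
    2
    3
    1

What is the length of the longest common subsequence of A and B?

8

Taking 3 (A #1, B #4); then 0 (A #2, B #5); then 1 (A #8, B #7); then 3 (A #10, B #8); then 3 (A #12, B #9); then 2 (A #13, B #10); then 3 (A #14, B #11); then 1 (A #15, B #12) gives a common subsequence of length 8. The LCS DP gives dp[15][12] = 8, so this is optimal.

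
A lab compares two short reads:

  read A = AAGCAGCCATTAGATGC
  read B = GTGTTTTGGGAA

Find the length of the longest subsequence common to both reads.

One common subsequence of length 6: G (read A #3, read B #1), G (read A #6, read B #3), T (read A #10, read B #6), T (read A #11, read B #7), A (read A #12, read B #11), A (read A #14, read B #12). Since dp[17][12] = 6, nothing longer is possible.

6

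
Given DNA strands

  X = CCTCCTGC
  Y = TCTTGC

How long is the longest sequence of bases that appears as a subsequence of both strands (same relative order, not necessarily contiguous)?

Let dp[i][j] be the LCS length of the first i bases of X and the first j bases of Y. dp[i][j] = dp[i-1][j-1]+1 when the i-th and j-th bases match, else max(dp[i-1][j], dp[i][j-1]).
    ·  T  C  T  T  G  C
 ·  0  0  0  0  0  0  0
 C  0  0  1  1  1  1  1
 C  0  0  1  1  1  1  2
 T  0  1  1  2  2  2  2
 C  0  1  2  2  2  2  3
 C  0  1  2  2  2  2  3
 T  0  1  2  3  3  3  3
 G  0  1  2  3  3  4  4
 C  0  1  2  3  3  4  5
dp[8][6] = 5. One LCS (by backtracking along matches): CTTGC.

5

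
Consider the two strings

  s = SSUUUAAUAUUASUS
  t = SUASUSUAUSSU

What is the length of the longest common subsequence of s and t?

One common subsequence of length 8: S at s[1]=t[1], S at s[2]=t[4], U at s[3]=t[5], U at s[5]=t[7], A at s[7]=t[8], U at s[8]=t[9], S at s[13]=t[11], U at s[14]=t[12]. The LCS DP gives dp[15][12] = 8, so this is optimal.

8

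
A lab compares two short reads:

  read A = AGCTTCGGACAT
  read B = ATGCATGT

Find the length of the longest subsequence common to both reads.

6

Let dp[i][j] be the LCS length of the first i bases of read A and the first j bases of read B. dp[i][j] = dp[i-1][j-1]+1 when the i-th and j-th bases match, else max(dp[i-1][j], dp[i][j-1]).
    ·  A  T  G  C  A  T  G  T
 ·  0  0  0  0  0  0  0  0  0
 A  0  1  1  1  1  1  1  1  1
 G  0  1  1  2  2  2  2  2  2
 C  0  1  1  2  3  3  3  3  3
 T  0  1  2  2  3  3  4  4  4
 T  0  1  2  2  3  3  4  4  5
 C  0  1  2  2  3  3  4  4  5
 G  0  1  2  3  3  3  4  5  5
 G  0  1  2  3  3  3  4  5  5
 A  0  1  2  3  3  4  4  5  5
 C  0  1  2  3  4  4  4  5  5
 A  0  1  2  3  4  5  5  5  5
 T  0  1  2  3  4  5  6  6  6
dp[12][8] = 6. One LCS (by backtracking along matches): AGCTGT.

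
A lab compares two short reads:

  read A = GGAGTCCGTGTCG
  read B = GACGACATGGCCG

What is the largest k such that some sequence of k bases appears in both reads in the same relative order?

8

Pick G (read A #1, read B #1), G (read A #2, read B #4), A (read A #3, read B #7), T (read A #5, read B #8), G (read A #8, read B #9), G (read A #10, read B #10), C (read A #12, read B #12), G (read A #13, read B #13); all 8 bases appear in both, in order. Since dp[13][13] = 8, nothing longer is possible.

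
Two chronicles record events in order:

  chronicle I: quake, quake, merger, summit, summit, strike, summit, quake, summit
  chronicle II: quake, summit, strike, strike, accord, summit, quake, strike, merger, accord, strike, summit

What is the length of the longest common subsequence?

One common subsequence of length 6: quake (chronicle I #2, chronicle II #1) → summit (chronicle I #4, chronicle II #2) → strike (chronicle I #6, chronicle II #4) → summit (chronicle I #7, chronicle II #6) → quake (chronicle I #8, chronicle II #7) → summit (chronicle I #9, chronicle II #12), and the DP table's final entry dp[9][12] is also 6, so no common subsequence is longer.

6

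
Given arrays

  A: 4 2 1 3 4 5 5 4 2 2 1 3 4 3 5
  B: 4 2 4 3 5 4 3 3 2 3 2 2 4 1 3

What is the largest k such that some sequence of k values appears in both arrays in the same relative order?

One common subsequence of length 9: 4 (A #1, B #1), 2 (A #2, B #2), 3 (A #4, B #4), 5 (A #7, B #5), 4 (A #8, B #6), 2 (A #9, B #11), 2 (A #10, B #12), 1 (A #11, B #14), 3 (A #14, B #15). The LCS DP gives dp[15][15] = 9, so this is optimal.

9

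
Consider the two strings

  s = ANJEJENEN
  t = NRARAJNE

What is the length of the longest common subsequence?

Let dp[i][j] be the LCS length of the first i characters of s and the first j characters of t. dp[i][j] = dp[i-1][j-1]+1 when the i-th and j-th characters match, else max(dp[i-1][j], dp[i][j-1]).
    ·  N  R  A  R  A  J  N  E
 ·  0  0  0  0  0  0  0  0  0
 A  0  0  0  1  1  1  1  1  1
 N  0  1  1  1  1  1  1  2  2
 J  0  1  1  1  1  1  2  2  2
 E  0  1  1  1  1  1  2  2  3
 J  0  1  1  1  1  1  2  2  3
 E  0  1  1  1  1  1  2  2  3
 N  0  1  1  1  1  1  2  3  3
 E  0  1  1  1  1  1  2  3  4
 N  0  1  1  1  1  1  2  3  4
dp[9][8] = 4. One LCS (by backtracking along matches): AJNE.

4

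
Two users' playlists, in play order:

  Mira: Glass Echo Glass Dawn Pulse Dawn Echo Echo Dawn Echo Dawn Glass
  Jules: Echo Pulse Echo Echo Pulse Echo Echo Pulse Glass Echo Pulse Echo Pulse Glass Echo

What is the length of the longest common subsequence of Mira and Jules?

6

Pick Echo at Mira[2]=Jules[4], then Pulse at Mira[5]=Jules[5], then Echo at Mira[7]=Jules[7], then Echo at Mira[8]=Jules[10], then Echo at Mira[10]=Jules[12], then Glass at Mira[12]=Jules[14]; all 6 songs appear in both, in order, and the DP table's final entry dp[12][15] is also 6, so no common subsequence is longer.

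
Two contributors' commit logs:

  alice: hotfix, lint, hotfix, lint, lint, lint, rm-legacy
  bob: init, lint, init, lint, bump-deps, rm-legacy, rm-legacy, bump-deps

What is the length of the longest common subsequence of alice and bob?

One common subsequence of length 3: lint [2,2], then lint [4,4], then rm-legacy [7,7], and the DP table's final entry dp[7][8] is also 3, so no common subsequence is longer.

3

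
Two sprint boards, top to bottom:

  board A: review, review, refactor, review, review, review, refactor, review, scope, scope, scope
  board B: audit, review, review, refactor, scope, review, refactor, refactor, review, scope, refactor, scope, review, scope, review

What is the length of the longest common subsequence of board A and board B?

Pick review [1,2]; then review [2,3]; then refactor [3,4]; then review [4,6]; then refactor [7,8]; then review [8,9]; then scope [9,10]; then scope [10,12]; then scope [11,14]; all 9 tasks appear in both, in order. dp[11][15] = 9 confirms this is the maximum.

9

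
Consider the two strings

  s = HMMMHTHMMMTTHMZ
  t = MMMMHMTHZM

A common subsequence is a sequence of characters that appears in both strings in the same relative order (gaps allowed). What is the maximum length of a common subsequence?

8

Match M [2,2]; then M [3,3]; then M [4,4]; then H [7,5]; then M [10,6]; then T [12,7]; then H [13,8]; then M [14,10] — 8 characters in the same relative order in both. dp[15][10] = 8 confirms this is the maximum.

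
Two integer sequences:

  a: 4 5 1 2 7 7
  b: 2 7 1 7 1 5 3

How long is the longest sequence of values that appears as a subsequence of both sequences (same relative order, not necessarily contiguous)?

Pick 2 [4,1], 7 [5,2], 7 [6,4]; all 3 values appear in both, in order. dp[6][7] = 3 confirms this is the maximum.

3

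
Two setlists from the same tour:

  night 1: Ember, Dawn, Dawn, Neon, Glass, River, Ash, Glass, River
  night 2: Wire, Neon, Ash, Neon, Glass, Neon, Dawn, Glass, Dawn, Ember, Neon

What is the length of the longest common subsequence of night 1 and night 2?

3

Pick Dawn at night 1[2]=night 2[7] → Dawn at night 1[3]=night 2[9] → Neon at night 1[4]=night 2[11]; all 3 songs appear in both, in order. Since dp[9][11] = 3, nothing longer is possible.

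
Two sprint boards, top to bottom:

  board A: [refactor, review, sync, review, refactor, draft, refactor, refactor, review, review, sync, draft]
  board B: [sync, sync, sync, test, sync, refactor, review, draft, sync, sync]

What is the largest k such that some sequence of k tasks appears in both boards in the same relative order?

One common subsequence of length 4: refactor at board A[1]=board B[6]; then review at board A[2]=board B[7]; then sync at board A[3]=board B[9]; then sync at board A[11]=board B[10]. The LCS DP gives dp[12][10] = 4, so this is optimal.

4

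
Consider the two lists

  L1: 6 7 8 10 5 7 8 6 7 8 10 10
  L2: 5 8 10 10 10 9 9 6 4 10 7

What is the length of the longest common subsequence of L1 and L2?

4

Let dp[i][j] be the LCS length of the first i values of L1 and the first j values of L2. dp[i][j] = dp[i-1][j-1]+1 when the i-th and j-th values match, else max(dp[i-1][j], dp[i][j-1]).
    ·  5  8 10 10 10  9  9  6  4 10  7
 ·  0  0  0  0  0  0  0  0  0  0  0  0
 6  0  0  0  0  0  0  0  0  1  1  1  1
 7  0  0  0  0  0  0  0  0  1  1  1  2
 8  0  0  1  1  1  1  1  1  1  1  1  2
10  0  0  1  2  2  2  2  2  2  2  2  2
 5  0  1  1  2  2  2  2  2  2  2  2  2
 7  0  1  1  2  2  2  2  2  2  2  2  3
 8  0  1  2  2  2  2  2  2  2  2  2  3
 6  0  1  2  2  2  2  2  2  3  3  3  3
 7  0  1  2  2  2  2  2  2  3  3  3  4
 8  0  1  2  2  2  2  2  2  3  3  3  4
10  0  1  2  3  3  3  3  3  3  3  4  4
10  0  1  2  3  4  4  4  4  4  4  4  4
dp[12][11] = 4. One LCS (by backtracking along matches): 8, 10, 6, 7.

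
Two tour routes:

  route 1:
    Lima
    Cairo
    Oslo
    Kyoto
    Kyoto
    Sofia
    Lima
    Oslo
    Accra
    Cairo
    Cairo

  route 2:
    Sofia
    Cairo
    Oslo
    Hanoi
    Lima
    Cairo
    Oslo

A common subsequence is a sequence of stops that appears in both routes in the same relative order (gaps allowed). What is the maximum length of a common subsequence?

Pick Cairo [2,2], then Oslo [3,3], then Lima [7,5], then Oslo [8,7]; all 4 stops appear in both, in order, and the DP table's final entry dp[11][7] is also 4, so no common subsequence is longer.

4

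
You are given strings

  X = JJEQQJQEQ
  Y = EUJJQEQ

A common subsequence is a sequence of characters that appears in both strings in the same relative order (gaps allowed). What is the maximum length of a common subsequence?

Match J [2,3], then J [6,4], then Q [7,5], then E [8,6], then Q [9,7] — 5 characters in the same relative order in both. dp[9][7] = 5 confirms this is the maximum.

5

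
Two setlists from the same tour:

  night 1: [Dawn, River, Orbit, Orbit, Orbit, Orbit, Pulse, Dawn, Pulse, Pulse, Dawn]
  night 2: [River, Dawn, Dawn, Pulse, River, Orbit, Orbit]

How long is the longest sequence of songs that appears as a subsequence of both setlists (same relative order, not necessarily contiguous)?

4

One common subsequence of length 4: Dawn [1,3]; then River [2,5]; then Orbit [5,6]; then Orbit [6,7]. The LCS DP gives dp[11][7] = 4, so this is optimal.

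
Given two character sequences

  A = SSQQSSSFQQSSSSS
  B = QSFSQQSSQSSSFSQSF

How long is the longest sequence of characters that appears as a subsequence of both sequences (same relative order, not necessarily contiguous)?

Match S at A[1]=B[2]; then S at A[2]=B[4]; then Q at A[3]=B[5]; then Q at A[4]=B[6]; then S at A[6]=B[7]; then S at A[7]=B[8]; then Q at A[10]=B[9]; then S at A[11]=B[10]; then S at A[12]=B[11]; then S at A[13]=B[12]; then S at A[14]=B[14]; then S at A[15]=B[16] — 12 characters in the same relative order in both, and the DP table's final entry dp[15][17] is also 12, so no common subsequence is longer.

12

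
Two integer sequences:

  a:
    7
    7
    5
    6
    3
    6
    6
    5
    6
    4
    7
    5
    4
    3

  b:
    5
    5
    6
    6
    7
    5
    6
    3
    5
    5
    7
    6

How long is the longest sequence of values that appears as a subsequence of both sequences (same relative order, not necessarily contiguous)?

6

Match 7 [2,5], then 5 [3,6], then 6 [4,7], then 3 [5,8], then 5 [8,10], then 6 [9,12] — 6 values in the same relative order in both. Since dp[14][12] = 6, nothing longer is possible.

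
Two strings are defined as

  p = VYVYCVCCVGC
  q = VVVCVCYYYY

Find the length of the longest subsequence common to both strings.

Taking V [1,1], then V [3,2], then V [6,3], then C [8,4], then V [9,5], then C [11,6] gives a common subsequence of length 6. Since dp[11][10] = 6, nothing longer is possible.

6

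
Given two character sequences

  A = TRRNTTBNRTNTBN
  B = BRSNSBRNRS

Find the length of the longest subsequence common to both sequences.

Taking R at A[2]=B[2]; then N at A[4]=B[4]; then B at A[7]=B[6]; then N at A[8]=B[8]; then R at A[9]=B[9] gives a common subsequence of length 5. Since dp[14][10] = 5, nothing longer is possible.

5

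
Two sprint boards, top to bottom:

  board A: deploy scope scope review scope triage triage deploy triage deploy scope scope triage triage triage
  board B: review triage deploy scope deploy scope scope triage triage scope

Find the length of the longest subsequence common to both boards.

8

One common subsequence of length 8: review (board A #4, board B #1); then triage (board A #7, board B #2); then deploy (board A #8, board B #3); then deploy (board A #10, board B #5); then scope (board A #11, board B #6); then scope (board A #12, board B #7); then triage (board A #13, board B #8); then triage (board A #14, board B #9), and the DP table's final entry dp[15][10] is also 8, so no common subsequence is longer.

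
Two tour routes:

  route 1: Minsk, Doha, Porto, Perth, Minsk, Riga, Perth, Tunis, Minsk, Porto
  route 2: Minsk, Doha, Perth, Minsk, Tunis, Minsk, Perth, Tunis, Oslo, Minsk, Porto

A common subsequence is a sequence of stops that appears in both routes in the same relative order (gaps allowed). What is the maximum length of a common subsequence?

8

One common subsequence of length 8: Minsk at route 1[1]=route 2[1]; then Doha at route 1[2]=route 2[2]; then Perth at route 1[4]=route 2[3]; then Minsk at route 1[5]=route 2[6]; then Perth at route 1[7]=route 2[7]; then Tunis at route 1[8]=route 2[8]; then Minsk at route 1[9]=route 2[10]; then Porto at route 1[10]=route 2[11]. Since dp[10][11] = 8, nothing longer is possible.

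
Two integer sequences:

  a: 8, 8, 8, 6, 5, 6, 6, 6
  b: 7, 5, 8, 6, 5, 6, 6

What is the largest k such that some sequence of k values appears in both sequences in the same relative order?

5

Let dp[i][j] be the LCS length of the first i values of a and the first j values of b. dp[i][j] = dp[i-1][j-1]+1 when the i-th and j-th values match, else max(dp[i-1][j], dp[i][j-1]).
    ·  7  5  8  6  5  6  6
 ·  0  0  0  0  0  0  0  0
 8  0  0  0  1  1  1  1  1
 8  0  0  0  1  1  1  1  1
 8  0  0  0  1  1  1  1  1
 6  0  0  0  1  2  2  2  2
 5  0  0  1  1  2  3  3  3
 6  0  0  1  1  2  3  4  4
 6  0  0  1  1  2  3  4  5
 6  0  0  1  1  2  3  4  5
dp[8][7] = 5. One LCS (by backtracking along matches): 8, 6, 5, 6, 6.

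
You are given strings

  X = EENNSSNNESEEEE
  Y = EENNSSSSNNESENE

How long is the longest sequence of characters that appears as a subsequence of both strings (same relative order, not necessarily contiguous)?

Taking E at X[1]=Y[1] → E at X[2]=Y[2] → N at X[3]=Y[3] → N at X[4]=Y[4] → S at X[5]=Y[7] → S at X[6]=Y[8] → N at X[7]=Y[9] → N at X[8]=Y[10] → E at X[9]=Y[11] → S at X[10]=Y[12] → E at X[11]=Y[13] → E at X[14]=Y[15] gives a common subsequence of length 12. Since dp[14][15] = 12, nothing longer is possible.

12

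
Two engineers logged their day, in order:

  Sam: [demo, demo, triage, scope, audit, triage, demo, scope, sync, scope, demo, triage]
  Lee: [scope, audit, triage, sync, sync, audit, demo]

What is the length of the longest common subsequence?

One common subsequence of length 5: scope [4,1] → audit [5,2] → triage [6,3] → sync [9,5] → demo [11,7], and the DP table's final entry dp[12][7] is also 5, so no common subsequence is longer.

5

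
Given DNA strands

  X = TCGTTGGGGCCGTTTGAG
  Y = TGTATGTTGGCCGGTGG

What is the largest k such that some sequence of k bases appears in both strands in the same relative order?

Pick T [1,1], G [3,2], T [4,3], T [5,5], G [6,6], G [8,9], G [9,10], C [10,11], C [11,12], G [12,14], T [15,15], G [16,16], G [18,17]; all 13 bases appear in both, in order, and the DP table's final entry dp[18][17] is also 13, so no common subsequence is longer.

13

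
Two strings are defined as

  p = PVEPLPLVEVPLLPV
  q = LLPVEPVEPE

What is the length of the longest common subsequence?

Match P [1,3], then V [2,4], then E [3,5], then P [6,6], then V [8,7], then E [9,8], then P [11,9] — 7 characters in the same relative order in both. The LCS DP gives dp[15][10] = 7, so this is optimal.

7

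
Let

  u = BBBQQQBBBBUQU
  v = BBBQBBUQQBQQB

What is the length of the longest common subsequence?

8

Match B (u #1, v #1), B (u #2, v #2), B (u #3, v #3), Q (u #4, v #4), Q (u #5, v #8), Q (u #6, v #9), B (u #7, v #10), B (u #10, v #13) — 8 characters in the same relative order in both. The LCS DP gives dp[13][13] = 8, so this is optimal.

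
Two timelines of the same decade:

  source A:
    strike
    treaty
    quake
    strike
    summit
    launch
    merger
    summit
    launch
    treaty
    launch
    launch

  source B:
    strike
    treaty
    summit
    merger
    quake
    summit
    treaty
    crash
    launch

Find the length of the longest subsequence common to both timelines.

Pick strike [1,1]; then treaty [2,2]; then summit [5,3]; then merger [7,4]; then summit [8,6]; then treaty [10,7]; then launch [12,9]; all 7 events appear in both, in order, and the DP table's final entry dp[12][9] is also 7, so no common subsequence is longer.

7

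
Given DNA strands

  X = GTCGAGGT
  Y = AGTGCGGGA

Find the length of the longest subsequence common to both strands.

One common subsequence of length 6: G (X #1, Y #2); then T (X #2, Y #3); then C (X #3, Y #5); then G (X #4, Y #6); then G (X #6, Y #7); then G (X #7, Y #8). dp[8][9] = 6 confirms this is the maximum.

6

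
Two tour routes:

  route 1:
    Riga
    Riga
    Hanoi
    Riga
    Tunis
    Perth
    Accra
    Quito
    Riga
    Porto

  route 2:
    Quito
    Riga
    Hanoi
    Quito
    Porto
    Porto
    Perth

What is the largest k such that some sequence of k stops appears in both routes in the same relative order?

4

Taking Riga at route 1[2]=route 2[2]; then Hanoi at route 1[3]=route 2[3]; then Quito at route 1[8]=route 2[4]; then Porto at route 1[10]=route 2[6] gives a common subsequence of length 4, and the DP table's final entry dp[10][7] is also 4, so no common subsequence is longer.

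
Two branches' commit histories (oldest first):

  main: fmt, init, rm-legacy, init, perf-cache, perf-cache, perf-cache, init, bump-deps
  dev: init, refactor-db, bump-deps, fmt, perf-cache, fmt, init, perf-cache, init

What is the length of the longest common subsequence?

Pick fmt at main[1]=dev[6], init at main[4]=dev[7], perf-cache at main[7]=dev[8], init at main[8]=dev[9]; all 4 commits appear in both, in order. The LCS DP gives dp[9][9] = 4, so this is optimal.

4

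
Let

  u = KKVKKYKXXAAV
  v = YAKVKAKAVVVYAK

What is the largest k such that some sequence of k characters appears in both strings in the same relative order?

Taking K (u #2, v #3), V (u #3, v #4), K (u #4, v #5), K (u #5, v #7), Y (u #6, v #12), K (u #7, v #14) gives a common subsequence of length 6. The LCS DP gives dp[12][14] = 6, so this is optimal.

6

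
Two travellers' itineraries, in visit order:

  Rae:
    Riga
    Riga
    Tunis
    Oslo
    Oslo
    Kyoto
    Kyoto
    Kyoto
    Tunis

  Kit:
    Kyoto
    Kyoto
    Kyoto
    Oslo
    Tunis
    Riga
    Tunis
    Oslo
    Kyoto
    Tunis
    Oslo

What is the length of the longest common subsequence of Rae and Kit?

5

Match Riga at Rae[2]=Kit[6]; then Tunis at Rae[3]=Kit[7]; then Oslo at Rae[5]=Kit[8]; then Kyoto at Rae[8]=Kit[9]; then Tunis at Rae[9]=Kit[10] — 5 stops in the same relative order in both. Since dp[9][11] = 5, nothing longer is possible.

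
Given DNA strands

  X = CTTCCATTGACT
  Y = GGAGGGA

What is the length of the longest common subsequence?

3

Taking A at X[6]=Y[3] → G at X[9]=Y[6] → A at X[10]=Y[7] gives a common subsequence of length 3. dp[12][7] = 3 confirms this is the maximum.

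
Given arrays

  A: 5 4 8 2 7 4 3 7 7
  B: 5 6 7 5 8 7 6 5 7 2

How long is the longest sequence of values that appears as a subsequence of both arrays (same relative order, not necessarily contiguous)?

4

Match 5 [1,4] → 8 [3,5] → 7 [5,6] → 7 [8,9] — 4 values in the same relative order in both. The LCS DP gives dp[9][10] = 4, so this is optimal.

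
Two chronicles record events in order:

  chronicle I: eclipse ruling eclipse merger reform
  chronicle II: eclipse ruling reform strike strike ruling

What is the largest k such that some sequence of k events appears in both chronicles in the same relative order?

3

One common subsequence of length 3: eclipse at chronicle I[1]=chronicle II[1]; then ruling at chronicle I[2]=chronicle II[2]; then reform at chronicle I[5]=chronicle II[3]. Since dp[5][6] = 3, nothing longer is possible.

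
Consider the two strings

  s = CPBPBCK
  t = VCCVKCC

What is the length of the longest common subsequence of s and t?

Taking C [1,2], then C [6,3], then K [7,5] gives a common subsequence of length 3, and the DP table's final entry dp[7][7] is also 3, so no common subsequence is longer.

3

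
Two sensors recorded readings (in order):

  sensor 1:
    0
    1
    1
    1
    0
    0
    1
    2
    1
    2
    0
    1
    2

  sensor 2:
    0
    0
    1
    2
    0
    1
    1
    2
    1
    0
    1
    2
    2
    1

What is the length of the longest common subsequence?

One common subsequence of length 9: 0 [1,5], then 1 [2,6], then 1 [3,7], then 1 [4,9], then 0 [6,10], then 1 [7,11], then 2 [8,12], then 2 [10,13], then 1 [12,14]. dp[13][14] = 9 confirms this is the maximum.

9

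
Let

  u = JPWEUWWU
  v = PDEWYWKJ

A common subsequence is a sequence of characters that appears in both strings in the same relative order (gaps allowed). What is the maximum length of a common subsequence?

4

Pick P [2,1], E [4,3], W [6,4], W [7,6]; all 4 characters appear in both, in order. Since dp[8][8] = 4, nothing longer is possible.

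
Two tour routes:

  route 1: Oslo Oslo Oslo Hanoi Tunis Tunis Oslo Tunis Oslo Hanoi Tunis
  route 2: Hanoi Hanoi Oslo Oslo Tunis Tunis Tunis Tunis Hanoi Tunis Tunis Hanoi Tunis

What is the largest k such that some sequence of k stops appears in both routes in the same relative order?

7

Taking Oslo at route 1[1]=route 2[3]; then Oslo at route 1[2]=route 2[4]; then Hanoi at route 1[4]=route 2[9]; then Tunis at route 1[6]=route 2[10]; then Tunis at route 1[8]=route 2[11]; then Hanoi at route 1[10]=route 2[12]; then Tunis at route 1[11]=route 2[13] gives a common subsequence of length 7. dp[11][13] = 7 confirms this is the maximum.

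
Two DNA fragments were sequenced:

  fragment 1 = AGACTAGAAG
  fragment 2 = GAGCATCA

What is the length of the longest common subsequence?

5

Taking A (fragment 1 #1, fragment 2 #2) → G (fragment 1 #2, fragment 2 #3) → A (fragment 1 #3, fragment 2 #5) → C (fragment 1 #4, fragment 2 #7) → A (fragment 1 #9, fragment 2 #8) gives a common subsequence of length 5, and the DP table's final entry dp[10][8] is also 5, so no common subsequence is longer.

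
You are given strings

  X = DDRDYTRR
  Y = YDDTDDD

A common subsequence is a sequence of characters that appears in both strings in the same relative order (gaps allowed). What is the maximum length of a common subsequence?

3

Let dp[i][j] be the LCS length of the first i characters of X and the first j characters of Y. dp[i][j] = dp[i-1][j-1]+1 when the i-th and j-th characters match, else max(dp[i-1][j], dp[i][j-1]).
    ·  Y  D  D  T  D  D  D
 ·  0  0  0  0  0  0  0  0
 D  0  0  1  1  1  1  1  1
 D  0  0  1  2  2  2  2  2
 R  0  0  1  2  2  2  2  2
 D  0  0  1  2  2  3  3  3
 Y  0  1  1  2  2  3  3  3
 T  0  1  1  2  3  3  3  3
 R  0  1  1  2  3  3  3  3
 R  0  1  1  2  3  3  3  3
dp[8][7] = 3. One LCS (by backtracking along matches): DDD.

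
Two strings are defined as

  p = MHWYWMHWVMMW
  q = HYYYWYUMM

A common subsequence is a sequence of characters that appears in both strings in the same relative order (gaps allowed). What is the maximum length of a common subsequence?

5

Let dp[i][j] be the LCS length of the first i characters of p and the first j characters of q. dp[i][j] = dp[i-1][j-1]+1 when the i-th and j-th characters match, else max(dp[i-1][j], dp[i][j-1]).
    ·  H  Y  Y  Y  W  Y  U  M  M
 ·  0  0  0  0  0  0  0  0  0  0
 M  0  0  0  0  0  0  0  0  1  1
 H  0  1  1  1  1  1  1  1  1  1
 W  0  1  1  1  1  2  2  2  2  2
 Y  0  1  2  2  2  2  3  3  3  3
 W  0  1  2  2  2  3  3  3  3  3
 M  0  1  2  2  2  3  3  3  4  4
 H  0  1  2  2  2  3  3  3  4  4
 W  0  1  2  2  2  3  3  3  4  4
 V  0  1  2  2  2  3  3  3  4  4
 M  0  1  2  2  2  3  3  3  4  5
 M  0  1  2  2  2  3  3  3  4  5
 W  0  1  2  2  2  3  3  3  4  5
dp[12][9] = 5. One LCS (by backtracking along matches): HWYMM.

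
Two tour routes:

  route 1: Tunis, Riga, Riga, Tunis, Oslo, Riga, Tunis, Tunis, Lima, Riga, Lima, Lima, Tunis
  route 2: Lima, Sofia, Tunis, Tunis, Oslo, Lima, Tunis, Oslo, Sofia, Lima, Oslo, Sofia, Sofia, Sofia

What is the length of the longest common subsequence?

Match Tunis [1,3], then Tunis [4,4], then Oslo [5,5], then Tunis [7,7], then Lima [9,10] — 5 stops in the same relative order in both. dp[13][14] = 5 confirms this is the maximum.

5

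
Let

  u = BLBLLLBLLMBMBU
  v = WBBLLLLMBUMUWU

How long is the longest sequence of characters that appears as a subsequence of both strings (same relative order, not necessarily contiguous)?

10

Pick B at u[1]=v[2]; then B at u[3]=v[3]; then L at u[5]=v[4]; then L at u[6]=v[5]; then L at u[8]=v[6]; then L at u[9]=v[7]; then M at u[10]=v[8]; then B at u[11]=v[9]; then M at u[12]=v[11]; then U at u[14]=v[14]; all 10 characters appear in both, in order. The LCS DP gives dp[14][14] = 10, so this is optimal.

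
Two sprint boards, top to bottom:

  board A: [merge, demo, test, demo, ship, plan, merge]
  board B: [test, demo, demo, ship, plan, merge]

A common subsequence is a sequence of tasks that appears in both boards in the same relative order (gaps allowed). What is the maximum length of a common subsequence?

Taking demo [2,2] → demo [4,3] → ship [5,4] → plan [6,5] → merge [7,6] gives a common subsequence of length 5. dp[7][6] = 5 confirms this is the maximum.

5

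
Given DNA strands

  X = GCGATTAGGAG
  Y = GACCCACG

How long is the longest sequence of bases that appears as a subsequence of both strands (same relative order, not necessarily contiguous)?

Let dp[i][j] be the LCS length of the first i bases of X and the first j bases of Y. dp[i][j] = dp[i-1][j-1]+1 when the i-th and j-th bases match, else max(dp[i-1][j], dp[i][j-1]).
    ·  G  A  C  C  C  A  C  G
 ·  0  0  0  0  0  0  0  0  0
 G  0  1  1  1  1  1  1  1  1
 C  0  1  1  2  2  2  2  2  2
 G  0  1  1  2  2  2  2  2  3
 A  0  1  2  2  2  2  3  3  3
 T  0  1  2  2  2  2  3  3  3
 T  0  1  2  2  2  2  3  3  3
 A  0  1  2  2  2  2  3  3  3
 G  0  1  2  2  2  2  3  3  4
 G  0  1  2  2  2  2  3  3  4
 A  0  1  2  2  2  2  3  3  4
 G  0  1  2  2  2  2  3  3  4
dp[11][8] = 4. One LCS (by backtracking along matches): GCAG.

4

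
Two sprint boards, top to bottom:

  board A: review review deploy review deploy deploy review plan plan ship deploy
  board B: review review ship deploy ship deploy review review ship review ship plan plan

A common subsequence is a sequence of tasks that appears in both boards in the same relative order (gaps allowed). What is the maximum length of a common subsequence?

Match review (board A #1, board B #1), then review (board A #2, board B #2), then deploy (board A #3, board B #6), then review (board A #4, board B #8), then review (board A #7, board B #10), then plan (board A #8, board B #12), then plan (board A #9, board B #13) — 7 tasks in the same relative order in both, and the DP table's final entry dp[11][13] is also 7, so no common subsequence is longer.

7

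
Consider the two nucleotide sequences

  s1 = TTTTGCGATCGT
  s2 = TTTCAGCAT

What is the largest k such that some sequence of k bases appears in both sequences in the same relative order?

7

Taking T at s1[1]=s2[1]; then T at s1[2]=s2[2]; then T at s1[3]=s2[3]; then G at s1[5]=s2[6]; then C at s1[6]=s2[7]; then A at s1[8]=s2[8]; then T at s1[12]=s2[9] gives a common subsequence of length 7. Since dp[12][9] = 7, nothing longer is possible.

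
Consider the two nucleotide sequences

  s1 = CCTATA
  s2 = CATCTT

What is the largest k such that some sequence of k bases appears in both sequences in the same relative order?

4

Let dp[i][j] be the LCS length of the first i bases of s1 and the first j bases of s2. dp[i][j] = dp[i-1][j-1]+1 when the i-th and j-th bases match, else max(dp[i-1][j], dp[i][j-1]).
    ·  C  A  T  C  T  T
 ·  0  0  0  0  0  0  0
 C  0  1  1  1  1  1  1
 C  0  1  1  1  2  2  2
 T  0  1  1  2  2  3  3
 A  0  1  2  2  2  3  3
 T  0  1  2  3  3  3  4
 A  0  1  2  3  3  3  4
dp[6][6] = 4. One LCS (by backtracking along matches): CCTT.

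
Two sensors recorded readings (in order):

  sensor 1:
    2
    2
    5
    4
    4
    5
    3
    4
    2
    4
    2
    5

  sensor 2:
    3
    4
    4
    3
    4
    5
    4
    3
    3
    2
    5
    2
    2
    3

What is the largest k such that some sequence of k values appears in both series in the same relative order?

7

Pick 4 (sensor 1 #4, sensor 2 #2), then 4 (sensor 1 #5, sensor 2 #3), then 3 (sensor 1 #7, sensor 2 #4), then 4 (sensor 1 #8, sensor 2 #5), then 4 (sensor 1 #10, sensor 2 #7), then 2 (sensor 1 #11, sensor 2 #10), then 5 (sensor 1 #12, sensor 2 #11); all 7 values appear in both, in order. Since dp[12][14] = 7, nothing longer is possible.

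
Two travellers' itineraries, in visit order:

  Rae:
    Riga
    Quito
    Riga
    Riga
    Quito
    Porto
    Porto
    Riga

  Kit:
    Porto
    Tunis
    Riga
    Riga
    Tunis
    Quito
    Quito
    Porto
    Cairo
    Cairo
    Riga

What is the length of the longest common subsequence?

5

Match Riga at Rae[1]=Kit[4], Quito at Rae[2]=Kit[6], Quito at Rae[5]=Kit[7], Porto at Rae[6]=Kit[8], Riga at Rae[8]=Kit[11] — 5 stops in the same relative order in both. dp[8][11] = 5 confirms this is the maximum.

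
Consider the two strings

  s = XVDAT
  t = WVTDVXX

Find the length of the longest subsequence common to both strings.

2

Taking V (s #2, t #2), D (s #3, t #4) gives a common subsequence of length 2, and the DP table's final entry dp[5][7] is also 2, so no common subsequence is longer.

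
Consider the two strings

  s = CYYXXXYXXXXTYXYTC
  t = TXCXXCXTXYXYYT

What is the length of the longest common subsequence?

9

One common subsequence of length 9: C [1,3]; then X [4,5]; then X [5,7]; then X [6,9]; then Y [7,10]; then X [11,11]; then Y [13,12]; then Y [15,13]; then T [16,14]. Since dp[17][14] = 9, nothing longer is possible.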